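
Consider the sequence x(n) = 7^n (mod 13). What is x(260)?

We have x(1) = 7,  x(2) = 10,  x(3) = 5,  x(4) = 9,  x(5) = 11,  x(6) = 12,  x(7) = 6,  x(8) = 3,  x(9) = 8,  x(10) = 4,  x(11) = 2,  x(12) = 1,  x(13) = 7.
The sequence repeats with period 12.
So x(260) = x(1 + ((260-1) mod 12)) = x(8) = 3.

3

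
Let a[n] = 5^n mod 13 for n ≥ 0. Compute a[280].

a[0] = 1,  a[1] = 5,  a[2] = 12,  a[3] = 8,  a[4] = 1.
The sequence repeats with period 4.
So a[280] = a[0 + ((280-0) mod 4)] = a[0] = 1.

1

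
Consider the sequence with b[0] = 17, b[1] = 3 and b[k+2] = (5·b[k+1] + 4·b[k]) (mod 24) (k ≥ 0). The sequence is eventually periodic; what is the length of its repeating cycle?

8

Listing terms: b[0] = 17,  b[1] = 3,  b[2] = 11,  b[3] = 19,  b[4] = 19,  b[5] = 3,  b[6] = 19,  b[7] = 11,  b[8] = 11,  b[9] = 3,  b[10] = 11.
Since (b[9], b[10]) = (b[1], b[2]) = (3, 11) (two consecutive terms determine the rest), the sequence is eventually periodic: after a pre-period of length 1 it cycles with period 8.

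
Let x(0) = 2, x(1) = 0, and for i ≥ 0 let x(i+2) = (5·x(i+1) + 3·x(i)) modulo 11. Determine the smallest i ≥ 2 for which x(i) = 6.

2

Listing terms: x(0) = 2, x(1) = 0, x(2) = 6, x(3) = 8, x(4) = 3, x(5) = 6, x(6) = 6, x(7) = 4, x(8) = 5, x(9) = 4, x(10) = 2, x(11) = 0.
Since (x(10), x(11)) = (x(0), x(1)) = (2, 0) (two consecutive terms determine the rest), the sequence is periodic with period 10.
The value 6 first appears (with i ≥ 2) at x(2).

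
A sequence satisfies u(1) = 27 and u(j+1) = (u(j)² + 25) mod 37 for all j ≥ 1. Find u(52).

u(1) = 27, u(2) = 14, u(3) = 36, u(4) = 26, u(5) = 35, u(6) = 29, u(7) = 15, u(8) = 28, u(9) = 32, u(10) = 13, u(11) = 9, u(12) = 32.
Since u(12) = u(9) = 32, the sequence is eventually periodic: after a pre-period of length 8 it cycles with period 3.
For j ≥ 9, u(j) depends only on (j - 9) mod 3. (52 - 9) mod 3 = 1, so u(52) = u(10) = 13.

13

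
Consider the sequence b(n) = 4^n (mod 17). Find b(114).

16

Computing terms: b(1) = 4, b(2) = 16, b(3) = 13, b(4) = 1, b(5) = 4.
Since b(5) = b(1) = 4, the sequence is periodic with period 4.
(114 - 1) mod 4 = 1, so b(114) = b(2) = 16.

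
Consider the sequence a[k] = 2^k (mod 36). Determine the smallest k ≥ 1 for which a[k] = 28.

6

Listing terms: a[0] = 1; a[1] = 2; a[2] = 4; a[3] = 8; a[4] = 16; a[5] = 32; a[6] = 28; a[7] = 20; a[8] = 4.
Since a[8] = a[2] = 4, the sequence is eventually periodic: after a pre-period of length 2 it cycles with period 6.
The value 28 first appears (with k ≥ 1) at a[6].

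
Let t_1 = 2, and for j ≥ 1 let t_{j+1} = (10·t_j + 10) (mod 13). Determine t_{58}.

Computing terms: t_1 = 2, t_2 = 4, t_3 = 11, t_4 = 3, t_5 = 1, t_6 = 7, t_7 = 2.
Since t_7 = t_1 = 2, the sequence is periodic with period 6.
(58 - 1) mod 6 = 3, so t_{58} = t_4 = 3.

3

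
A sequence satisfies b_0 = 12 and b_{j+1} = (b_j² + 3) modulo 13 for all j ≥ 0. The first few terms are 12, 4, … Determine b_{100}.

12

b_0 = 12,  b_1 = 4,  b_2 = 6,  b_3 = 0,  b_4 = 3,  b_5 = 12.
Since b_5 = b_0 = 12, the sequence is periodic with period 5.
So b_{100} = b_{0 + ((100-0) mod 5)} = b_0 = 12.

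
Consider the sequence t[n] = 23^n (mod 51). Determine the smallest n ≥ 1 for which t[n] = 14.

t[0] = 1, t[1] = 23, t[2] = 19, t[3] = 29, t[4] = 4, t[5] = 41, t[6] = 25, t[7] = 14, t[8] = 16, t[9] = 11, t[10] = 49, t[11] = 5, t[12] = 13, t[13] = 44, t[14] = 43, t[15] = 20, t[16] = 1.
The sequence repeats with period 16.
The value 14 first appears (with n ≥ 1) at t[7].

7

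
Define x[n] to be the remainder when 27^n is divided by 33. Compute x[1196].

27

x[1] = 27; x[2] = 3; x[3] = 15; x[4] = 9; x[5] = 12; x[6] = 27.
The sequence repeats with period 5.
(1196 - 1) mod 5 = 0, so x[1196] = x[1] = 27.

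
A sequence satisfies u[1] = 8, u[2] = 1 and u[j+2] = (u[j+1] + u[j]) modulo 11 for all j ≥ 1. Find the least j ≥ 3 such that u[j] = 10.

4

We have u[1] = 8, u[2] = 1, u[3] = 9, u[4] = 10, u[5] = 8, u[6] = 7, u[7] = 4, u[8] = 0, u[9] = 4, u[10] = 4, u[11] = 8, u[12] = 1.
Since (u[11], u[12]) = (u[1], u[2]) = (8, 1) (two consecutive terms determine the rest), the sequence is periodic with period 10.
The value 10 first appears (with j ≥ 3) at u[4].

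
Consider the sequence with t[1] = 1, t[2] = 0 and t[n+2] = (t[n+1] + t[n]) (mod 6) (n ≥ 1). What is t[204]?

1

Listing terms: t[1] = 1, t[2] = 0, t[3] = 1, t[4] = 1, t[5] = 2, t[6] = 3, t[7] = 5, t[8] = 2, t[9] = 1, t[10] = 3, t[11] = 4, t[12] = 1, t[13] = 5, t[14] = 0, t[15] = 5, t[16] = 5, t[17] = 4, t[18] = 3, t[19] = 1, t[20] = 4, t[21] = 5, t[22] = 3, t[23] = 2, t[24] = 5, t[25] = 1, t[26] = 0.
Since (t[25], t[26]) = (t[1], t[2]) = (1, 0) (two consecutive terms determine the rest), the sequence is periodic with period 24.
(204 - 1) mod 24 = 11, so t[204] = t[12] = 1.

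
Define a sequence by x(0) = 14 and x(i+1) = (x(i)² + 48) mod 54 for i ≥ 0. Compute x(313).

28

We have x(0) = 14,  x(1) = 28,  x(2) = 22,  x(3) = 46,  x(4) = 4,  x(5) = 10,  x(6) = 40,  x(7) = 28.
Since x(7) = x(1) = 28, the sequence is eventually periodic: after a pre-period of length 1 it cycles with period 6.
For i ≥ 1, x(i) depends only on (i - 1) mod 6. (313 - 1) mod 6 = 0, so x(313) = x(1) = 28.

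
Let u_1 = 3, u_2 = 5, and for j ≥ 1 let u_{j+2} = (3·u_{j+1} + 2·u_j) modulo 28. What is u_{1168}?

13

Listing terms: u_1 = 3, u_2 = 5, u_3 = 21, u_4 = 17, u_5 = 9, u_6 = 5, u_7 = 5, u_8 = 25, u_9 = 1, u_{10} = 25, u_{11} = 21, u_{12} = 1, u_{13} = 17, u_{14} = 25, u_{15} = 25, u_{16} = 13, u_{17} = 5, u_{18} = 13, u_{19} = 21, u_{20} = 5, u_{21} = 1, u_{22} = 13, u_{23} = 13, u_{24} = 9, u_{25} = 25, u_{26} = 9, u_{27} = 21, u_{28} = 25, u_{29} = 5, u_{30} = 9, u_{31} = 9, u_{32} = 17, u_{33} = 13, u_{34} = 17, u_{35} = 21, u_{36} = 13, u_{37} = 25, u_{38} = 17, u_{39} = 17, u_{40} = 1, u_{41} = 9, u_{42} = 1, u_{43} = 21, u_{44} = 9, u_{45} = 13, u_{46} = 1, u_{47} = 1, u_{48} = 5, u_{49} = 17, u_{50} = 5, u_{51} = 21.
Since (u_{50}, u_{51}) = (u_2, u_3) = (5, 21) (two consecutive terms determine the rest), the sequence is eventually periodic: after a pre-period of length 1 it cycles with period 48.
For j ≥ 2, u_j depends only on (j - 2) mod 48. (1168 - 2) mod 48 = 14, so u_{1168} = u_{16} = 13.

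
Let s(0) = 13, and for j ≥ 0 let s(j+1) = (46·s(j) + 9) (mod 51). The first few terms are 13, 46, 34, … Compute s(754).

34

s(0) = 13; s(1) = 46; s(2) = 34; s(3) = 43; s(4) = 49; s(5) = 19; s(6) = 16; s(7) = 31; s(8) = 7; s(9) = 25; s(10) = 37; s(11) = 28; s(12) = 22; s(13) = 1; s(14) = 4; s(15) = 40; s(16) = 13.
The sequence repeats with period 16.
(754 - 0) mod 16 = 2, so s(754) = s(2) = 34.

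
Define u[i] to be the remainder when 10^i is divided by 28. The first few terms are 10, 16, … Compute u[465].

20

Computing terms: u[1] = 10, u[2] = 16, u[3] = 20, u[4] = 4, u[5] = 12, u[6] = 8, u[7] = 24, u[8] = 16.
Since u[8] = u[2] = 16, the sequence is eventually periodic: after a pre-period of length 1 it cycles with period 6.
For i ≥ 2, u[i] depends only on (i - 2) mod 6. (465 - 2) mod 6 = 1, so u[465] = u[3] = 20.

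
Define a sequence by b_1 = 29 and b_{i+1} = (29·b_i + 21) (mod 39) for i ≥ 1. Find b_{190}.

Listing terms: b_1 = 29; b_2 = 4; b_3 = 20; b_4 = 16; b_5 = 17; b_6 = 7; b_7 = 29.
Since b_7 = b_1 = 29, the sequence is periodic with period 6.
So b_{190} = b_{1 + ((190-1) mod 6)} = b_4 = 16.

16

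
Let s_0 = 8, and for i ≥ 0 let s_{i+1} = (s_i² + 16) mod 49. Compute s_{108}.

25

Computing terms: s_0 = 8; s_1 = 31; s_2 = 46; s_3 = 25; s_4 = 4; s_5 = 32; s_6 = 11; s_7 = 39; s_8 = 18; s_9 = 46.
Since s_9 = s_2 = 46, the sequence is eventually periodic: after a pre-period of length 2 it cycles with period 7.
For i ≥ 2, s_i depends only on (i - 2) mod 7. (108 - 2) mod 7 = 1, so s_{108} = s_3 = 25.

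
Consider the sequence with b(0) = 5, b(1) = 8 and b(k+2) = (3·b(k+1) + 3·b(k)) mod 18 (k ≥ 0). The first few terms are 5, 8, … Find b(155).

We have b(0) = 5,  b(1) = 8,  b(2) = 3,  b(3) = 15,  b(4) = 0,  b(5) = 9,  b(6) = 9,  b(7) = 0,  b(8) = 9.
Since (b(7), b(8)) = (b(4), b(5)) = (0, 9) (two consecutive terms determine the rest), the sequence is eventually periodic: after a pre-period of length 4 it cycles with period 3.
For k ≥ 4, b(k) depends only on (k - 4) mod 3. (155 - 4) mod 3 = 1, so b(155) = b(5) = 9.

9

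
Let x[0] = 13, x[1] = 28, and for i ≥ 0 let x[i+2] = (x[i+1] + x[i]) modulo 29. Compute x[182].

13

Listing terms: x[0] = 13,  x[1] = 28,  x[2] = 12,  x[3] = 11,  x[4] = 23,  x[5] = 5,  x[6] = 28,  x[7] = 4,  x[8] = 3,  x[9] = 7,  x[10] = 10,  x[11] = 17,  x[12] = 27,  x[13] = 15,  x[14] = 13,  x[15] = 28.
The sequence repeats with period 14.
So x[182] = x[0 + ((182-0) mod 14)] = x[0] = 13.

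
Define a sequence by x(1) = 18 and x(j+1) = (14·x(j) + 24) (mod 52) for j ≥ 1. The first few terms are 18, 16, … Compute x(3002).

48

Listing terms: x(1) = 18,  x(2) = 16,  x(3) = 40,  x(4) = 12,  x(5) = 36,  x(6) = 8,  x(7) = 32,  x(8) = 4,  x(9) = 28,  x(10) = 0,  x(11) = 24,  x(12) = 48,  x(13) = 20,  x(14) = 44,  x(15) = 16.
Since x(15) = x(2) = 16, the sequence is eventually periodic: after a pre-period of length 1 it cycles with period 13.
For j ≥ 2, x(j) depends only on (j - 2) mod 13. (3002 - 2) mod 13 = 10, so x(3002) = x(12) = 48.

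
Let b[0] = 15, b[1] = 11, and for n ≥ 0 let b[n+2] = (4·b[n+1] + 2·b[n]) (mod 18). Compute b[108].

6

We have b[0] = 15, b[1] = 11, b[2] = 2, b[3] = 12, b[4] = 16, b[5] = 16, b[6] = 6, b[7] = 2, b[8] = 2, b[9] = 12.
Since (b[8], b[9]) = (b[2], b[3]) = (2, 12) (two consecutive terms determine the rest), the sequence is eventually periodic: after a pre-period of length 2 it cycles with period 6.
For n ≥ 2, b[n] depends only on (n - 2) mod 6. (108 - 2) mod 6 = 4, so b[108] = b[6] = 6.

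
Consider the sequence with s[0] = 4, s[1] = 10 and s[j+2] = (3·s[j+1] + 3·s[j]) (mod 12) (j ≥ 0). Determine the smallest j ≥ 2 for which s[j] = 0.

We have s[0] = 4,  s[1] = 10,  s[2] = 6,  s[3] = 0,  s[4] = 6,  s[5] = 6,  s[6] = 0.
Since (s[5], s[6]) = (s[2], s[3]) = (6, 0) (two consecutive terms determine the rest), the sequence is eventually periodic: after a pre-period of length 2 it cycles with period 3.
The value 0 first appears (with j ≥ 2) at s[3].

3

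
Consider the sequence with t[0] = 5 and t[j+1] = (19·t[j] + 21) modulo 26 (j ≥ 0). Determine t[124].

We have t[0] = 5, t[1] = 12, t[2] = 15, t[3] = 20, t[4] = 11, t[5] = 22, t[6] = 23, t[7] = 16, t[8] = 13, t[9] = 8, t[10] = 17, t[11] = 6, t[12] = 5.
Since t[12] = t[0] = 5, the sequence is periodic with period 12.
(124 - 0) mod 12 = 4, so t[124] = t[4] = 11.

11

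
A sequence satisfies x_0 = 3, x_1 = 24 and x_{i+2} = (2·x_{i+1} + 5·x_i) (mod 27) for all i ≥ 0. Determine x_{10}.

24

x_0 = 3, x_1 = 24, x_2 = 9, x_3 = 3, x_4 = 24.
The sequence repeats with period 3.
So x_{10} = x_{0 + ((10-0) mod 3)} = x_1 = 24.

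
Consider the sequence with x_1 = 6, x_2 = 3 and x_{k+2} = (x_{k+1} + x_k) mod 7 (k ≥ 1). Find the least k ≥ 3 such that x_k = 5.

Computing terms: x_1 = 6,  x_2 = 3,  x_3 = 2,  x_4 = 5,  x_5 = 0,  x_6 = 5,  x_7 = 5,  x_8 = 3,  x_9 = 1,  x_{10} = 4,  x_{11} = 5,  x_{12} = 2,  x_{13} = 0,  x_{14} = 2,  x_{15} = 2,  x_{16} = 4,  x_{17} = 6,  x_{18} = 3.
Since (x_{17}, x_{18}) = (x_1, x_2) = (6, 3) (two consecutive terms determine the rest), the sequence is periodic with period 16.
The value 5 first appears (with k ≥ 3) at x_4.

4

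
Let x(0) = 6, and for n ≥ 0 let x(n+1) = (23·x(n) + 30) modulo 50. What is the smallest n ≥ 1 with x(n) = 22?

Listing terms: x(0) = 6,  x(1) = 18,  x(2) = 44,  x(3) = 42,  x(4) = 46,  x(5) = 38,  x(6) = 4,  x(7) = 22,  x(8) = 36,  x(9) = 8,  x(10) = 14,  x(11) = 2,  x(12) = 26,  x(13) = 28,  x(14) = 24,  x(15) = 32,  x(16) = 16,  x(17) = 48,  x(18) = 34,  x(19) = 12,  x(20) = 6.
The sequence repeats with period 20.
The value 22 first appears (with n ≥ 1) at x(7).

7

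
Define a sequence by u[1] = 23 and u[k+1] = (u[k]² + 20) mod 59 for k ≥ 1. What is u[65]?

u[1] = 23,  u[2] = 18,  u[3] = 49,  u[4] = 2,  u[5] = 24,  u[6] = 6,  u[7] = 56,  u[8] = 29,  u[9] = 35,  u[10] = 6.
Since u[10] = u[6] = 6, the sequence is eventually periodic: after a pre-period of length 5 it cycles with period 4.
For k ≥ 6, u[k] depends only on (k - 6) mod 4. (65 - 6) mod 4 = 3, so u[65] = u[9] = 35.

35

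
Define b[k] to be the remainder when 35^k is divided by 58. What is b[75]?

We have b[1] = 35,  b[2] = 7,  b[3] = 13,  b[4] = 49,  b[5] = 33,  b[6] = 53,  b[7] = 57,  b[8] = 23,  b[9] = 51,  b[10] = 45,  b[11] = 9,  b[12] = 25,  b[13] = 5,  b[14] = 1,  b[15] = 35.
Since b[15] = b[1] = 35, the sequence is periodic with period 14.
(75 - 1) mod 14 = 4, so b[75] = b[5] = 33.

33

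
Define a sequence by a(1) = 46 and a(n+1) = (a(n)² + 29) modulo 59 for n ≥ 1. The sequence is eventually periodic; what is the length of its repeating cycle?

a(1) = 46, a(2) = 21, a(3) = 57, a(4) = 33, a(5) = 56, a(6) = 38, a(7) = 57.
Since a(7) = a(3) = 57, the sequence is eventually periodic: after a pre-period of length 2 it cycles with period 4.

4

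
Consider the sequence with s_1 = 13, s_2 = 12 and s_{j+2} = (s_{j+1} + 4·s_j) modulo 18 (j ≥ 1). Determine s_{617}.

10

s_1 = 13, s_2 = 12, s_3 = 10, s_4 = 4, s_5 = 8, s_6 = 6, s_7 = 2, s_8 = 8, s_9 = 16, s_{10} = 12, s_{11} = 4, s_{12} = 16, s_{13} = 14, s_{14} = 6, s_{15} = 8, s_{16} = 14, s_{17} = 10, s_{18} = 12, s_{19} = 16, s_{20} = 10, s_{21} = 2, s_{22} = 6, s_{23} = 14, s_{24} = 2, s_{25} = 4, s_{26} = 12, s_{27} = 10.
Since (s_{26}, s_{27}) = (s_2, s_3) = (12, 10) (two consecutive terms determine the rest), the sequence is eventually periodic: after a pre-period of length 1 it cycles with period 24.
For j ≥ 2, s_j depends only on (j - 2) mod 24. (617 - 2) mod 24 = 15, so s_{617} = s_{17} = 10.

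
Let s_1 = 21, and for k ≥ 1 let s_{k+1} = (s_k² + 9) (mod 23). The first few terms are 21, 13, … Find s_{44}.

10

s_1 = 21, s_2 = 13, s_3 = 17, s_4 = 22, s_5 = 10, s_6 = 17.
Since s_6 = s_3 = 17, the sequence is eventually periodic: after a pre-period of length 2 it cycles with period 3.
For k ≥ 3, s_k depends only on (k - 3) mod 3. (44 - 3) mod 3 = 2, so s_{44} = s_5 = 10.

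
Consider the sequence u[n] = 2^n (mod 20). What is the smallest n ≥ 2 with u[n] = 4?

2

Computing terms: u[1] = 2, u[2] = 4, u[3] = 8, u[4] = 16, u[5] = 12, u[6] = 4.
Since u[6] = u[2] = 4, the sequence is eventually periodic: after a pre-period of length 1 it cycles with period 4.
The value 4 first appears (with n ≥ 2) at u[2].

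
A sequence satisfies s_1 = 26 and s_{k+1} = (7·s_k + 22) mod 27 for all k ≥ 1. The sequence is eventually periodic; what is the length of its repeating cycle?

27

Computing terms: s_1 = 26,  s_2 = 15,  s_3 = 19,  s_4 = 20,  s_5 = 0,  s_6 = 22,  s_7 = 14,  s_8 = 12,  s_9 = 25,  s_{10} = 8,  s_{11} = 24,  s_{12} = 1,  s_{13} = 2,  s_{14} = 9,  s_{15} = 4,  s_{16} = 23,  s_{17} = 21,  s_{18} = 7,  s_{19} = 17,  s_{20} = 6,  s_{21} = 10,  s_{22} = 11,  s_{23} = 18,  s_{24} = 13,  s_{25} = 5,  s_{26} = 3,  s_{27} = 16,  s_{28} = 26.
Since s_{28} = s_1 = 26, the sequence is periodic with period 27.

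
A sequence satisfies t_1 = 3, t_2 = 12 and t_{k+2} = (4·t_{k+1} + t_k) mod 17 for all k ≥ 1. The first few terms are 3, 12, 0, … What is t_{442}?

We have t_1 = 3, t_2 = 12, t_3 = 0, t_4 = 12, t_5 = 14, t_6 = 0, t_7 = 14, t_8 = 5, t_9 = 0, t_{10} = 5, t_{11} = 3, t_{12} = 0, t_{13} = 3, t_{14} = 12.
Since (t_{13}, t_{14}) = (t_1, t_2) = (3, 12) (two consecutive terms determine the rest), the sequence is periodic with period 12.
So t_{442} = t_{1 + ((442-1) mod 12)} = t_{10} = 5.

5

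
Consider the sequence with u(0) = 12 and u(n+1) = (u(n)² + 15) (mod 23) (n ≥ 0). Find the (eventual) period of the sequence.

3

Listing terms: u(0) = 12; u(1) = 21; u(2) = 19; u(3) = 8; u(4) = 10; u(5) = 0; u(6) = 15; u(7) = 10.
Since u(7) = u(4) = 10, the sequence is eventually periodic: after a pre-period of length 4 it cycles with period 3.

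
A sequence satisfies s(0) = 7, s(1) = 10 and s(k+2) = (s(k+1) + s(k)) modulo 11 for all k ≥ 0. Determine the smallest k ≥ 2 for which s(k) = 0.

4

s(0) = 7; s(1) = 10; s(2) = 6; s(3) = 5; s(4) = 0; s(5) = 5; s(6) = 5; s(7) = 10; s(8) = 4; s(9) = 3; s(10) = 7; s(11) = 10.
Since (s(10), s(11)) = (s(0), s(1)) = (7, 10) (two consecutive terms determine the rest), the sequence is periodic with period 10.
The value 0 first appears (with k ≥ 2) at s(4).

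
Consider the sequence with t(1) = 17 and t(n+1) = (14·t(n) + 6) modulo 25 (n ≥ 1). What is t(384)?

14

We have t(1) = 17; t(2) = 19; t(3) = 22; t(4) = 14; t(5) = 2; t(6) = 9; t(7) = 7; t(8) = 4; t(9) = 12; t(10) = 24; t(11) = 17.
The sequence repeats with period 10.
So t(384) = t(1 + ((384-1) mod 10)) = t(4) = 14.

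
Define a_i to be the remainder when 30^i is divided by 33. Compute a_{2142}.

Computing terms: a_0 = 1, a_1 = 30, a_2 = 9, a_3 = 6, a_4 = 15, a_5 = 21, a_6 = 3, a_7 = 24, a_8 = 27, a_9 = 18, a_{10} = 12, a_{11} = 30.
Since a_{11} = a_1 = 30, the sequence is eventually periodic: after a pre-period of length 1 it cycles with period 10.
For i ≥ 1, a_i depends only on (i - 1) mod 10. (2142 - 1) mod 10 = 1, so a_{2142} = a_2 = 9.

9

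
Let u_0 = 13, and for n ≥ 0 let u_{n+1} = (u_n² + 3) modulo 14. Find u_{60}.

We have u_0 = 13,  u_1 = 4,  u_2 = 5,  u_3 = 0,  u_4 = 3,  u_5 = 12,  u_6 = 7,  u_7 = 10,  u_8 = 5.
Since u_8 = u_2 = 5, the sequence is eventually periodic: after a pre-period of length 2 it cycles with period 6.
For n ≥ 2, u_n depends only on (n - 2) mod 6. (60 - 2) mod 6 = 4, so u_{60} = u_6 = 7.

7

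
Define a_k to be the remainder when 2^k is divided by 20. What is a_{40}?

16

a_0 = 1,  a_1 = 2,  a_2 = 4,  a_3 = 8,  a_4 = 16,  a_5 = 12,  a_6 = 4.
Since a_6 = a_2 = 4, the sequence is eventually periodic: after a pre-period of length 2 it cycles with period 4.
For k ≥ 2, a_k depends only on (k - 2) mod 4. (40 - 2) mod 4 = 2, so a_{40} = a_4 = 16.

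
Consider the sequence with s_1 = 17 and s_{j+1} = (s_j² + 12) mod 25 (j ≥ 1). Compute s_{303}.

Listing terms: s_1 = 17; s_2 = 1; s_3 = 13; s_4 = 6; s_5 = 23; s_6 = 16; s_7 = 18; s_8 = 11; s_9 = 8; s_{10} = 1.
Since s_{10} = s_2 = 1, the sequence is eventually periodic: after a pre-period of length 1 it cycles with period 8.
For j ≥ 2, s_j depends only on (j - 2) mod 8. (303 - 2) mod 8 = 5, so s_{303} = s_7 = 18.

18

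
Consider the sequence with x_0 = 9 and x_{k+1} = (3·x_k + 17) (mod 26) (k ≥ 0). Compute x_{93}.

22

Listing terms: x_0 = 9, x_1 = 18, x_2 = 19, x_3 = 22, x_4 = 5, x_5 = 6, x_6 = 9.
Since x_6 = x_0 = 9, the sequence is periodic with period 6.
(93 - 0) mod 6 = 3, so x_{93} = x_3 = 22.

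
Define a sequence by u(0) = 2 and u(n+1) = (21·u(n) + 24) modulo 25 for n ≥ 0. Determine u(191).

1

Computing terms: u(0) = 2; u(1) = 16; u(2) = 10; u(3) = 9; u(4) = 13; u(5) = 22; u(6) = 11; u(7) = 5; u(8) = 4; u(9) = 8; u(10) = 17; u(11) = 6; u(12) = 0; u(13) = 24; u(14) = 3; u(15) = 12; u(16) = 1; u(17) = 20; u(18) = 19; u(19) = 23; u(20) = 7; u(21) = 21; u(22) = 15; u(23) = 14; u(24) = 18; u(25) = 2.
The sequence repeats with period 25.
(191 - 0) mod 25 = 16, so u(191) = u(16) = 1.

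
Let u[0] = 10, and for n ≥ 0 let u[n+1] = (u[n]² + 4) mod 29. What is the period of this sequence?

We have u[0] = 10, u[1] = 17, u[2] = 3, u[3] = 13, u[4] = 28, u[5] = 5, u[6] = 0, u[7] = 4, u[8] = 20, u[9] = 27, u[10] = 8, u[11] = 10.
The sequence repeats with period 11.

11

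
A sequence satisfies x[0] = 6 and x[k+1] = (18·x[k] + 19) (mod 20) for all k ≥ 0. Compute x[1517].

17

We have x[0] = 6,  x[1] = 7,  x[2] = 5,  x[3] = 9,  x[4] = 1,  x[5] = 17,  x[6] = 5.
Since x[6] = x[2] = 5, the sequence is eventually periodic: after a pre-period of length 2 it cycles with period 4.
For k ≥ 2, x[k] depends only on (k - 2) mod 4. (1517 - 2) mod 4 = 3, so x[1517] = x[5] = 17.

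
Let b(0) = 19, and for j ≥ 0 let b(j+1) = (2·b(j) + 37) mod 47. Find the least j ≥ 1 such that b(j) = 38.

22

Computing terms: b(0) = 19,  b(1) = 28,  b(2) = 46,  b(3) = 35,  b(4) = 13,  b(5) = 16,  b(6) = 22,  b(7) = 34,  b(8) = 11,  b(9) = 12,  b(10) = 14,  b(11) = 18,  b(12) = 26,  b(13) = 42,  b(14) = 27,  b(15) = 44,  b(16) = 31,  b(17) = 5,  b(18) = 0,  b(19) = 37,  b(20) = 17,  b(21) = 24,  b(22) = 38,  b(23) = 19.
The sequence repeats with period 23.
The value 38 first appears (with j ≥ 1) at b(22).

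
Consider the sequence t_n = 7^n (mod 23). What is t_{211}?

We have t_1 = 7, t_2 = 3, t_3 = 21, t_4 = 9, t_5 = 17, t_6 = 4, t_7 = 5, t_8 = 12, t_9 = 15, t_{10} = 13, t_{11} = 22, t_{12} = 16, t_{13} = 20, t_{14} = 2, t_{15} = 14, t_{16} = 6, t_{17} = 19, t_{18} = 18, t_{19} = 11, t_{20} = 8, t_{21} = 10, t_{22} = 1, t_{23} = 7.
Since t_{23} = t_1 = 7, the sequence is periodic with period 22.
(211 - 1) mod 22 = 12, so t_{211} = t_{13} = 20.

20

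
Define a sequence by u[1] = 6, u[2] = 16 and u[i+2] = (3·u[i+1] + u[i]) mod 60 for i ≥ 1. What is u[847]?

54

u[1] = 6; u[2] = 16; u[3] = 54; u[4] = 58; u[5] = 48; u[6] = 22; u[7] = 54; u[8] = 4; u[9] = 6; u[10] = 22; u[11] = 12; u[12] = 58; u[13] = 6; u[14] = 16.
The sequence repeats with period 12.
(847 - 1) mod 12 = 6, so u[847] = u[7] = 54.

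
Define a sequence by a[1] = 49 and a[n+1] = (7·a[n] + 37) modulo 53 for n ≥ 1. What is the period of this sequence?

Computing terms: a[1] = 49, a[2] = 9, a[3] = 47, a[4] = 48, a[5] = 2, a[6] = 51, a[7] = 23, a[8] = 39, a[9] = 45, a[10] = 34, a[11] = 10, a[12] = 1, a[13] = 44, a[14] = 27, a[15] = 14, a[16] = 29, a[17] = 28, a[18] = 21, a[19] = 25, a[20] = 0, a[21] = 37, a[22] = 31, a[23] = 42, a[24] = 13, a[25] = 22, a[26] = 32, a[27] = 49.
Since a[27] = a[1] = 49, the sequence is periodic with period 26.

26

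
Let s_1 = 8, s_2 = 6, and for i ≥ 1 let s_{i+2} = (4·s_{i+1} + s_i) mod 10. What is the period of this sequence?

We have s_1 = 8,  s_2 = 6,  s_3 = 2,  s_4 = 4,  s_5 = 8,  s_6 = 6.
Since (s_5, s_6) = (s_1, s_2) = (8, 6) (two consecutive terms determine the rest), the sequence is periodic with period 4.

4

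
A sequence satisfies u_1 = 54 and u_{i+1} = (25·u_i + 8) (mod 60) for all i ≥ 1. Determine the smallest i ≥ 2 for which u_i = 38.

Listing terms: u_1 = 54, u_2 = 38, u_3 = 58, u_4 = 18, u_5 = 38.
Since u_5 = u_2 = 38, the sequence is eventually periodic: after a pre-period of length 1 it cycles with period 3.
The value 38 first appears (with i ≥ 2) at u_2.

2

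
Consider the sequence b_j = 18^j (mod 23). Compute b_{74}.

Listing terms: b_1 = 18, b_2 = 2, b_3 = 13, b_4 = 4, b_5 = 3, b_6 = 8, b_7 = 6, b_8 = 16, b_9 = 12, b_{10} = 9, b_{11} = 1, b_{12} = 18.
Since b_{12} = b_1 = 18, the sequence is periodic with period 11.
(74 - 1) mod 11 = 7, so b_{74} = b_8 = 16.

16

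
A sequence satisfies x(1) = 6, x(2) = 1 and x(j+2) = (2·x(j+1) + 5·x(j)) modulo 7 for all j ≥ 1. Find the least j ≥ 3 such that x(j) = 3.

6

x(1) = 6; x(2) = 1; x(3) = 4; x(4) = 6; x(5) = 4; x(6) = 3; x(7) = 5; x(8) = 4; x(9) = 5; x(10) = 2; x(11) = 1; x(12) = 5; x(13) = 1; x(14) = 6; x(15) = 3; x(16) = 1; x(17) = 3; x(18) = 4; x(19) = 2; x(20) = 3; x(21) = 2; x(22) = 5; x(23) = 6; x(24) = 2; x(25) = 6; x(26) = 1.
Since (x(25), x(26)) = (x(1), x(2)) = (6, 1) (two consecutive terms determine the rest), the sequence is periodic with period 24.
The value 3 first appears (with j ≥ 3) at x(6).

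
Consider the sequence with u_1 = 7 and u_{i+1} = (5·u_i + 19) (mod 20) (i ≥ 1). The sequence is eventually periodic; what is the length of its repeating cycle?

4

u_1 = 7; u_2 = 14; u_3 = 9; u_4 = 4; u_5 = 19; u_6 = 14.
Since u_6 = u_2 = 14, the sequence is eventually periodic: after a pre-period of length 1 it cycles with period 4.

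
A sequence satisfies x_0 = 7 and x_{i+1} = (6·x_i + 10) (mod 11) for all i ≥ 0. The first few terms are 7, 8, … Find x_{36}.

10

We have x_0 = 7,  x_1 = 8,  x_2 = 3,  x_3 = 6,  x_4 = 2,  x_5 = 0,  x_6 = 10,  x_7 = 4,  x_8 = 1,  x_9 = 5,  x_{10} = 7.
The sequence repeats with period 10.
So x_{36} = x_{0 + ((36-0) mod 10)} = x_6 = 10.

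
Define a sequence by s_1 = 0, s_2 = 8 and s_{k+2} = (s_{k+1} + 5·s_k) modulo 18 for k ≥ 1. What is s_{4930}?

s_1 = 0,  s_2 = 8,  s_3 = 8,  s_4 = 12,  s_5 = 16,  s_6 = 4,  s_7 = 12,  s_8 = 14,  s_9 = 2,  s_{10} = 0,  s_{11} = 10,  s_{12} = 10,  s_{13} = 6,  s_{14} = 2,  s_{15} = 14,  s_{16} = 6,  s_{17} = 4,  s_{18} = 16,  s_{19} = 0,  s_{20} = 8.
The sequence repeats with period 18.
(4930 - 1) mod 18 = 15, so s_{4930} = s_{16} = 6.

6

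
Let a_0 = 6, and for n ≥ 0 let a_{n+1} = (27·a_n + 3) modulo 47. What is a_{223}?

Computing terms: a_0 = 6,  a_1 = 24,  a_2 = 40,  a_3 = 2,  a_4 = 10,  a_5 = 38,  a_6 = 42,  a_7 = 9,  a_8 = 11,  a_9 = 18,  a_{10} = 19,  a_{11} = 46,  a_{12} = 23,  a_{13} = 13,  a_{14} = 25,  a_{15} = 20,  a_{16} = 26,  a_{17} = 0,  a_{18} = 3,  a_{19} = 37,  a_{20} = 15,  a_{21} = 32,  a_{22} = 21,  a_{23} = 6.
Since a_{23} = a_0 = 6, the sequence is periodic with period 23.
(223 - 0) mod 23 = 16, so a_{223} = a_{16} = 26.

26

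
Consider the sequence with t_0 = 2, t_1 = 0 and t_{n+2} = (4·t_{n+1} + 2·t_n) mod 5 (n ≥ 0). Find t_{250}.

t_0 = 2; t_1 = 0; t_2 = 4; t_3 = 1; t_4 = 2; t_5 = 0.
The sequence repeats with period 4.
(250 - 0) mod 4 = 2, so t_{250} = t_2 = 4.

4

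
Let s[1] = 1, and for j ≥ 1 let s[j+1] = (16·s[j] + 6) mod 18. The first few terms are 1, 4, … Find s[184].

Listing terms: s[1] = 1,  s[2] = 4,  s[3] = 16,  s[4] = 10,  s[5] = 4.
Since s[5] = s[2] = 4, the sequence is eventually periodic: after a pre-period of length 1 it cycles with period 3.
For j ≥ 2, s[j] depends only on (j - 2) mod 3. (184 - 2) mod 3 = 2, so s[184] = s[4] = 10.

10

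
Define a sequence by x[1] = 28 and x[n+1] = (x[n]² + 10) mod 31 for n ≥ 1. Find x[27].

We have x[1] = 28; x[2] = 19; x[3] = 30; x[4] = 11; x[5] = 7; x[6] = 28.
The sequence repeats with period 5.
(27 - 1) mod 5 = 1, so x[27] = x[2] = 19.

19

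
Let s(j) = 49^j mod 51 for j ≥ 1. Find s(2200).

1

Listing terms: s(1) = 49; s(2) = 4; s(3) = 43; s(4) = 16; s(5) = 19; s(6) = 13; s(7) = 25; s(8) = 1; s(9) = 49.
Since s(9) = s(1) = 49, the sequence is periodic with period 8.
So s(2200) = s(1 + ((2200-1) mod 8)) = s(8) = 1.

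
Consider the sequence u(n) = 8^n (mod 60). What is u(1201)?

We have u(0) = 1; u(1) = 8; u(2) = 4; u(3) = 32; u(4) = 16; u(5) = 8.
Since u(5) = u(1) = 8, the sequence is eventually periodic: after a pre-period of length 1 it cycles with period 4.
For n ≥ 1, u(n) depends only on (n - 1) mod 4. (1201 - 1) mod 4 = 0, so u(1201) = u(1) = 8.

8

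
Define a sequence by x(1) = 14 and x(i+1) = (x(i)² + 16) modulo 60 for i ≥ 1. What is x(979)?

56

We have x(1) = 14, x(2) = 32, x(3) = 20, x(4) = 56, x(5) = 32.
Since x(5) = x(2) = 32, the sequence is eventually periodic: after a pre-period of length 1 it cycles with period 3.
For i ≥ 2, x(i) depends only on (i - 2) mod 3. (979 - 2) mod 3 = 2, so x(979) = x(4) = 56.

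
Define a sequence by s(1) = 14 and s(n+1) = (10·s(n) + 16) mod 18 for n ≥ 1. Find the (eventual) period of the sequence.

9

We have s(1) = 14,  s(2) = 12,  s(3) = 10,  s(4) = 8,  s(5) = 6,  s(6) = 4,  s(7) = 2,  s(8) = 0,  s(9) = 16,  s(10) = 14.
Since s(10) = s(1) = 14, the sequence is periodic with period 9.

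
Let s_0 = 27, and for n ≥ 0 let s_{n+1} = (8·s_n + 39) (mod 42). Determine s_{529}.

15

Listing terms: s_0 = 27, s_1 = 3, s_2 = 21, s_3 = 39, s_4 = 15, s_5 = 33, s_6 = 9, s_7 = 27.
The sequence repeats with period 7.
(529 - 0) mod 7 = 4, so s_{529} = s_4 = 15.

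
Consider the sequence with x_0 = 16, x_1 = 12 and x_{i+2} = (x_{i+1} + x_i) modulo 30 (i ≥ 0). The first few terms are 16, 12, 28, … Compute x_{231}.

8

Computing terms: x_0 = 16,  x_1 = 12,  x_2 = 28,  x_3 = 10,  x_4 = 8,  x_5 = 18,  x_6 = 26,  x_7 = 14,  x_8 = 10,  x_9 = 24,  x_{10} = 4,  x_{11} = 28,  x_{12} = 2,  x_{13} = 0,  x_{14} = 2,  x_{15} = 2,  x_{16} = 4,  x_{17} = 6,  x_{18} = 10,  x_{19} = 16,  x_{20} = 26,  x_{21} = 12,  x_{22} = 8,  x_{23} = 20,  x_{24} = 28,  x_{25} = 18,  x_{26} = 16,  x_{27} = 4,  x_{28} = 20,  x_{29} = 24,  x_{30} = 14,  x_{31} = 8,  x_{32} = 22,  x_{33} = 0,  x_{34} = 22,  x_{35} = 22,  x_{36} = 14,  x_{37} = 6,  x_{38} = 20,  x_{39} = 26,  x_{40} = 16,  x_{41} = 12.
The sequence repeats with period 40.
(231 - 0) mod 40 = 31, so x_{231} = x_{31} = 8.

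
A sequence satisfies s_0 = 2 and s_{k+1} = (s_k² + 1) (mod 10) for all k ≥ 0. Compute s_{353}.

Listing terms: s_0 = 2; s_1 = 5; s_2 = 6; s_3 = 7; s_4 = 0; s_5 = 1; s_6 = 2.
Since s_6 = s_0 = 2, the sequence is periodic with period 6.
So s_{353} = s_{0 + ((353-0) mod 6)} = s_5 = 1.

1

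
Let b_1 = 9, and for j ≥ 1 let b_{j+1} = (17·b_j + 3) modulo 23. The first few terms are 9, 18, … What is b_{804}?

5

b_1 = 9; b_2 = 18; b_3 = 10; b_4 = 12; b_5 = 0; b_6 = 3; b_7 = 8; b_8 = 1; b_9 = 20; b_{10} = 21; b_{11} = 15; b_{12} = 5; b_{13} = 19; b_{14} = 4; b_{15} = 2; b_{16} = 14; b_{17} = 11; b_{18} = 6; b_{19} = 13; b_{20} = 17; b_{21} = 16; b_{22} = 22; b_{23} = 9.
Since b_{23} = b_1 = 9, the sequence is periodic with period 22.
So b_{804} = b_{1 + ((804-1) mod 22)} = b_{12} = 5.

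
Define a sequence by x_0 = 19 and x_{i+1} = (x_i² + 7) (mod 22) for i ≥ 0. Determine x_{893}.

10

Computing terms: x_0 = 19; x_1 = 16; x_2 = 21; x_3 = 8; x_4 = 5; x_5 = 10; x_6 = 19.
Since x_6 = x_0 = 19, the sequence is periodic with period 6.
So x_{893} = x_{0 + ((893-0) mod 6)} = x_5 = 10.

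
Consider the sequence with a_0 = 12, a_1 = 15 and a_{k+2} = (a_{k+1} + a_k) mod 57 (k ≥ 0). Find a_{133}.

6

Computing terms: a_0 = 12, a_1 = 15, a_2 = 27, a_3 = 42, a_4 = 12, a_5 = 54, a_6 = 9, a_7 = 6, a_8 = 15, a_9 = 21, a_{10} = 36, a_{11} = 0, a_{12} = 36, a_{13} = 36, a_{14} = 15, a_{15} = 51, a_{16} = 9, a_{17} = 3, a_{18} = 12, a_{19} = 15.
Since (a_{18}, a_{19}) = (a_0, a_1) = (12, 15) (two consecutive terms determine the rest), the sequence is periodic with period 18.
So a_{133} = a_{0 + ((133-0) mod 18)} = a_7 = 6.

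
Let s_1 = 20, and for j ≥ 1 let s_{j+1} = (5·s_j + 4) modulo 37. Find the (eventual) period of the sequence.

36

s_1 = 20; s_2 = 30; s_3 = 6; s_4 = 34; s_5 = 26; s_6 = 23; s_7 = 8; s_8 = 7; s_9 = 2; s_{10} = 14; s_{11} = 0; s_{12} = 4; s_{13} = 24; s_{14} = 13; s_{15} = 32; s_{16} = 16; s_{17} = 10; s_{18} = 17; s_{19} = 15; s_{20} = 5; s_{21} = 29; s_{22} = 1; s_{23} = 9; s_{24} = 12; s_{25} = 27; s_{26} = 28; s_{27} = 33; s_{28} = 21; s_{29} = 35; s_{30} = 31; s_{31} = 11; s_{32} = 22; s_{33} = 3; s_{34} = 19; s_{35} = 25; s_{36} = 18; s_{37} = 20.
The sequence repeats with period 36.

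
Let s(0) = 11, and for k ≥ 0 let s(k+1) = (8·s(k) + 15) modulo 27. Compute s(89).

Computing terms: s(0) = 11, s(1) = 22, s(2) = 2, s(3) = 4, s(4) = 20, s(5) = 13, s(6) = 11.
The sequence repeats with period 6.
(89 - 0) mod 6 = 5, so s(89) = s(5) = 13.

13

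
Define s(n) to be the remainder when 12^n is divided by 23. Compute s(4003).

2

We have s(1) = 12, s(2) = 6, s(3) = 3, s(4) = 13, s(5) = 18, s(6) = 9, s(7) = 16, s(8) = 8, s(9) = 4, s(10) = 2, s(11) = 1, s(12) = 12.
Since s(12) = s(1) = 12, the sequence is periodic with period 11.
So s(4003) = s(1 + ((4003-1) mod 11)) = s(10) = 2.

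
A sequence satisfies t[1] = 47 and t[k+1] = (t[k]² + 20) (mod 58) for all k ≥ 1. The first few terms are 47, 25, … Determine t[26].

25

We have t[1] = 47; t[2] = 25; t[3] = 7; t[4] = 11; t[5] = 25.
Since t[5] = t[2] = 25, the sequence is eventually periodic: after a pre-period of length 1 it cycles with period 3.
For k ≥ 2, t[k] depends only on (k - 2) mod 3. (26 - 2) mod 3 = 0, so t[26] = t[2] = 25.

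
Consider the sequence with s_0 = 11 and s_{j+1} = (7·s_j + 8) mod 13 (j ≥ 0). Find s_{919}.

s_0 = 11,  s_1 = 7,  s_2 = 5,  s_3 = 4,  s_4 = 10,  s_5 = 0,  s_6 = 8,  s_7 = 12,  s_8 = 1,  s_9 = 2,  s_{10} = 9,  s_{11} = 6,  s_{12} = 11.
Since s_{12} = s_0 = 11, the sequence is periodic with period 12.
So s_{919} = s_{0 + ((919-0) mod 12)} = s_7 = 12.

12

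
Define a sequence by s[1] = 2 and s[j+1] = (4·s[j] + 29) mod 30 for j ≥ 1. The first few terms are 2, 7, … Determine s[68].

7

s[1] = 2,  s[2] = 7,  s[3] = 27,  s[4] = 17,  s[5] = 7.
Since s[5] = s[2] = 7, the sequence is eventually periodic: after a pre-period of length 1 it cycles with period 3.
For j ≥ 2, s[j] depends only on (j - 2) mod 3. (68 - 2) mod 3 = 0, so s[68] = s[2] = 7.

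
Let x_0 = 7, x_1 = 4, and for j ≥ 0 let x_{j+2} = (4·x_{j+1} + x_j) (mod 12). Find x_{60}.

11

Listing terms: x_0 = 7, x_1 = 4, x_2 = 11, x_3 = 0, x_4 = 11, x_5 = 8, x_6 = 7, x_7 = 0, x_8 = 7, x_9 = 4.
Since (x_8, x_9) = (x_0, x_1) = (7, 4) (two consecutive terms determine the rest), the sequence is periodic with period 8.
(60 - 0) mod 8 = 4, so x_{60} = x_4 = 11.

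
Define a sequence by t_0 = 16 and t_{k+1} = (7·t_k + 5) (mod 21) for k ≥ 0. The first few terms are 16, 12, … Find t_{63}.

We have t_0 = 16, t_1 = 12, t_2 = 5, t_3 = 19, t_4 = 12.
Since t_4 = t_1 = 12, the sequence is eventually periodic: after a pre-period of length 1 it cycles with period 3.
For k ≥ 1, t_k depends only on (k - 1) mod 3. (63 - 1) mod 3 = 2, so t_{63} = t_3 = 19.

19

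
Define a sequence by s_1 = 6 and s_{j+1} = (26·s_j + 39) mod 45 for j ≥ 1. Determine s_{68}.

Listing terms: s_1 = 6,  s_2 = 15,  s_3 = 24,  s_4 = 33,  s_5 = 42,  s_6 = 6.
Since s_6 = s_1 = 6, the sequence is periodic with period 5.
(68 - 1) mod 5 = 2, so s_{68} = s_3 = 24.

24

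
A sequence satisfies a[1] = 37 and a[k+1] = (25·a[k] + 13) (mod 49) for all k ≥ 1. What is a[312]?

6

Computing terms: a[1] = 37,  a[2] = 7,  a[3] = 41,  a[4] = 9,  a[5] = 42,  a[6] = 34,  a[7] = 30,  a[8] = 28,  a[9] = 27,  a[10] = 2,  a[11] = 14,  a[12] = 20,  a[13] = 23,  a[14] = 0,  a[15] = 13,  a[16] = 44,  a[17] = 35,  a[18] = 6,  a[19] = 16,  a[20] = 21,  a[21] = 48,  a[22] = 37.
The sequence repeats with period 21.
So a[312] = a[1 + ((312-1) mod 21)] = a[18] = 6.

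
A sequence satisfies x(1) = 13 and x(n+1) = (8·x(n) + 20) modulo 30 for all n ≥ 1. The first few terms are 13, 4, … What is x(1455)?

We have x(1) = 13, x(2) = 4, x(3) = 22, x(4) = 16, x(5) = 28, x(6) = 4.
Since x(6) = x(2) = 4, the sequence is eventually periodic: after a pre-period of length 1 it cycles with period 4.
For n ≥ 2, x(n) depends only on (n - 2) mod 4. (1455 - 2) mod 4 = 1, so x(1455) = x(3) = 22.

22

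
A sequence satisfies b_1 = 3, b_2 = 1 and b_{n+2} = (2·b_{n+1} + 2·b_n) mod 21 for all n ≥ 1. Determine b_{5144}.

19

b_1 = 3; b_2 = 1; b_3 = 8; b_4 = 18; b_5 = 10; b_6 = 14; b_7 = 6; b_8 = 19; b_9 = 8; b_{10} = 12; b_{11} = 19; b_{12} = 20; b_{13} = 15; b_{14} = 7; b_{15} = 2; b_{16} = 18; b_{17} = 19; b_{18} = 11; b_{19} = 18; b_{20} = 16; b_{21} = 5; b_{22} = 0; b_{23} = 10; b_{24} = 20; b_{25} = 18; b_{26} = 13; b_{27} = 20; b_{28} = 3; b_{29} = 4; b_{30} = 14; b_{31} = 15; b_{32} = 16; b_{33} = 20; b_{34} = 9; b_{35} = 16; b_{36} = 8; b_{37} = 6; b_{38} = 7; b_{39} = 5; b_{40} = 3; b_{41} = 16; b_{42} = 17; b_{43} = 3; b_{44} = 19; b_{45} = 2; b_{46} = 0; b_{47} = 4; b_{48} = 8; b_{49} = 3; b_{50} = 1.
The sequence repeats with period 48.
(5144 - 1) mod 48 = 7, so b_{5144} = b_8 = 19.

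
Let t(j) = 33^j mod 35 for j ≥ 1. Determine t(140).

Listing terms: t(1) = 33,  t(2) = 4,  t(3) = 27,  t(4) = 16,  t(5) = 3,  t(6) = 29,  t(7) = 12,  t(8) = 11,  t(9) = 13,  t(10) = 9,  t(11) = 17,  t(12) = 1,  t(13) = 33.
The sequence repeats with period 12.
So t(140) = t(1 + ((140-1) mod 12)) = t(8) = 11.

11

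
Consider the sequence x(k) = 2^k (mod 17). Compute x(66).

Computing terms: x(1) = 2, x(2) = 4, x(3) = 8, x(4) = 16, x(5) = 15, x(6) = 13, x(7) = 9, x(8) = 1, x(9) = 2.
The sequence repeats with period 8.
So x(66) = x(1 + ((66-1) mod 8)) = x(2) = 4.

4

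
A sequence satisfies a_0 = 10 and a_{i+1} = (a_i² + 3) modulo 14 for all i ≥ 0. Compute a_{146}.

a_0 = 10; a_1 = 5; a_2 = 0; a_3 = 3; a_4 = 12; a_5 = 7; a_6 = 10.
The sequence repeats with period 6.
So a_{146} = a_{0 + ((146-0) mod 6)} = a_2 = 0.

0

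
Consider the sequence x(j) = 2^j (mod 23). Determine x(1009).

Computing terms: x(0) = 1,  x(1) = 2,  x(2) = 4,  x(3) = 8,  x(4) = 16,  x(5) = 9,  x(6) = 18,  x(7) = 13,  x(8) = 3,  x(9) = 6,  x(10) = 12,  x(11) = 1.
The sequence repeats with period 11.
So x(1009) = x(0 + ((1009-0) mod 11)) = x(8) = 3.

3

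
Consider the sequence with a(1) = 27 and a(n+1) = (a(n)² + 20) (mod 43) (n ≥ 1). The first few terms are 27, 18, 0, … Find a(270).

24

We have a(1) = 27, a(2) = 18, a(3) = 0, a(4) = 20, a(5) = 33, a(6) = 34, a(7) = 15, a(8) = 30, a(9) = 17, a(10) = 8, a(11) = 41, a(12) = 24, a(13) = 37, a(14) = 13, a(15) = 17.
Since a(15) = a(9) = 17, the sequence is eventually periodic: after a pre-period of length 8 it cycles with period 6.
For n ≥ 9, a(n) depends only on (n - 9) mod 6. (270 - 9) mod 6 = 3, so a(270) = a(12) = 24.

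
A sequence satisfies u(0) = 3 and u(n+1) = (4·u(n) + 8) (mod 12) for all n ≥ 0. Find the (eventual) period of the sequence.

We have u(0) = 3; u(1) = 8; u(2) = 4; u(3) = 0; u(4) = 8.
Since u(4) = u(1) = 8, the sequence is eventually periodic: after a pre-period of length 1 it cycles with period 3.

3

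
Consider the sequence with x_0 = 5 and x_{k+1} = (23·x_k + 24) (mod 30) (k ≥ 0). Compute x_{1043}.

7

Listing terms: x_0 = 5, x_1 = 19, x_2 = 11, x_3 = 7, x_4 = 5.
The sequence repeats with period 4.
(1043 - 0) mod 4 = 3, so x_{1043} = x_3 = 7.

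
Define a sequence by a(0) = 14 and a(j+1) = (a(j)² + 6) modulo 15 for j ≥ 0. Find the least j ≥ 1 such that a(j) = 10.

2

We have a(0) = 14,  a(1) = 7,  a(2) = 10,  a(3) = 1,  a(4) = 7.
Since a(4) = a(1) = 7, the sequence is eventually periodic: after a pre-period of length 1 it cycles with period 3.
The value 10 first appears (with j ≥ 1) at a(2).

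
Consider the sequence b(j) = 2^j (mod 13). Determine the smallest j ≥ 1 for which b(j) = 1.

12

b(0) = 1; b(1) = 2; b(2) = 4; b(3) = 8; b(4) = 3; b(5) = 6; b(6) = 12; b(7) = 11; b(8) = 9; b(9) = 5; b(10) = 10; b(11) = 7; b(12) = 1.
The sequence repeats with period 12.
The value 1 next appears (with j ≥ 1) at b(12).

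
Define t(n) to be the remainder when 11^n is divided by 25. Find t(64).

16

t(0) = 1; t(1) = 11; t(2) = 21; t(3) = 6; t(4) = 16; t(5) = 1.
Since t(5) = t(0) = 1, the sequence is periodic with period 5.
So t(64) = t(0 + ((64-0) mod 5)) = t(4) = 16.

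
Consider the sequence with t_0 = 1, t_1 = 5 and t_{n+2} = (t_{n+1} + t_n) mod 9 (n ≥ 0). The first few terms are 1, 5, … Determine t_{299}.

Listing terms: t_0 = 1,  t_1 = 5,  t_2 = 6,  t_3 = 2,  t_4 = 8,  t_5 = 1,  t_6 = 0,  t_7 = 1,  t_8 = 1,  t_9 = 2,  t_{10} = 3,  t_{11} = 5,  t_{12} = 8,  t_{13} = 4,  t_{14} = 3,  t_{15} = 7,  t_{16} = 1,  t_{17} = 8,  t_{18} = 0,  t_{19} = 8,  t_{20} = 8,  t_{21} = 7,  t_{22} = 6,  t_{23} = 4,  t_{24} = 1,  t_{25} = 5.
The sequence repeats with period 24.
So t_{299} = t_{0 + ((299-0) mod 24)} = t_{11} = 5.

5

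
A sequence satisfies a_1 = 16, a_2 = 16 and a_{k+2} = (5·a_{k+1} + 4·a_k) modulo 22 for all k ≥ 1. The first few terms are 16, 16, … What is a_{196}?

12

a_1 = 16,  a_2 = 16,  a_3 = 12,  a_4 = 14,  a_5 = 8,  a_6 = 8,  a_7 = 6,  a_8 = 18,  a_9 = 4,  a_{10} = 4,  a_{11} = 14,  a_{12} = 20,  a_{13} = 2,  a_{14} = 2,  a_{15} = 18,  a_{16} = 10,  a_{17} = 12,  a_{18} = 12,  a_{19} = 20,  a_{20} = 16,  a_{21} = 6,  a_{22} = 6,  a_{23} = 10,  a_{24} = 8,  a_{25} = 14,  a_{26} = 14,  a_{27} = 16,  a_{28} = 4,  a_{29} = 18,  a_{30} = 18,  a_{31} = 8,  a_{32} = 2,  a_{33} = 20,  a_{34} = 20,  a_{35} = 4,  a_{36} = 12,  a_{37} = 10,  a_{38} = 10,  a_{39} = 2,  a_{40} = 6,  a_{41} = 16,  a_{42} = 16.
The sequence repeats with period 40.
(196 - 1) mod 40 = 35, so a_{196} = a_{36} = 12.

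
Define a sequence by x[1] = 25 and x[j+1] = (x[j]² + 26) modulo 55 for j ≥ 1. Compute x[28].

Listing terms: x[1] = 25, x[2] = 46, x[3] = 52, x[4] = 35, x[5] = 41, x[6] = 2, x[7] = 30, x[8] = 46.
Since x[8] = x[2] = 46, the sequence is eventually periodic: after a pre-period of length 1 it cycles with period 6.
For j ≥ 2, x[j] depends only on (j - 2) mod 6. (28 - 2) mod 6 = 2, so x[28] = x[4] = 35.

35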